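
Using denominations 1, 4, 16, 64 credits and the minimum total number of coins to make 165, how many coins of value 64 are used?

165 = 2×64 + 2×16 + 1×4 + 1×1
Count of 64: 2

2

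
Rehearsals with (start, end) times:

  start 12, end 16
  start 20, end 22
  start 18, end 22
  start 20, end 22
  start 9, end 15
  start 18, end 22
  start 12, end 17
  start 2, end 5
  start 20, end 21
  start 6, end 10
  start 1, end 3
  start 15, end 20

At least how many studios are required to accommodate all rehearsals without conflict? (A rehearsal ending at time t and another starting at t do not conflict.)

Count concurrent intervals with a sweep; the peak is the room count.
starts: [1, 2, 6, 9, 12, 12, 15, 18, 18, 20, 20, 20]
ends:   [3, 5, 10, 15, 16, 17, 20, 21, 22, 22, 22, 22]
s1→1 s2→2 e3→1 e5→0 s6→1 s9→2 e10→1 s12→2 s12→3 e15→2 s15→3 e16→2 e17→1 s18→2 s18→3 e20→2 s20→3 s20→4 s20→5  — peak 5.

5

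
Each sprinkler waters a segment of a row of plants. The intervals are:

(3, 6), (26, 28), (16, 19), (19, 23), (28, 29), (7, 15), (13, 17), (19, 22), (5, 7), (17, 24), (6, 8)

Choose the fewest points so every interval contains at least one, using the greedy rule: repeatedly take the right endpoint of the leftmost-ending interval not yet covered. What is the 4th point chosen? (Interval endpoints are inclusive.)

28

By right end: [3,6]  [5,7]  [6,8]  [7,15]  [13,17]  [16,19]  [19,22]  [19,23]  [17,24]  [26,28]  [28,29]
[3,6] uncovered → point at 6; [7,15] uncovered → point at 15; [16,19] uncovered → point at 19; [26,28] uncovered → point at 28.
Points: 6, 15, 19, 28 (4 total).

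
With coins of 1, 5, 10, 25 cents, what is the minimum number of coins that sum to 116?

7

116 − 4×25→16 − 1×10→6 − 1×5→1 − 1×1→0
Total coins = 4 + 1 + 1 + 1 = 7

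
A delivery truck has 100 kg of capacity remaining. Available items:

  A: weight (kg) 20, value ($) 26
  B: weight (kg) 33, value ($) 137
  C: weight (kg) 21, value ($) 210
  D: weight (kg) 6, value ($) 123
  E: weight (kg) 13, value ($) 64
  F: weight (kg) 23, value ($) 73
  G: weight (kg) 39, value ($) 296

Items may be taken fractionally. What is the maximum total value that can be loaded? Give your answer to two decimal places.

Greedy by value/weight ratio, highest first.
Order: D (123/6=20.50) > C (210/21=10.00) > G (296/39=7.59) > E (64/13=4.92) > B (137/33=4.15) > F (73/23=3.17) > A (26/20=1.30)
Fill: take D (6 @ 123) → take C (21 @ 210) → take G (39 @ 296) → take E (13 @ 64) → take 21/33 of B → 87.18; 100/100 used.
Total value = 780.18

780.18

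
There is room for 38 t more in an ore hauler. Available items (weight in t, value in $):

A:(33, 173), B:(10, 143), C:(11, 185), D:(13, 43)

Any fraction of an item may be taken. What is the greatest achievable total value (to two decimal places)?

417.12

Sort by value per unit weight and fill in that order.
Order: C (185/11=16.82) > B (143/10=14.30) > A (173/33=5.24) > D (43/13=3.31)
Fill: take C (11 @ 185) → take B (10 @ 143) → take 17/33 of A → 89.12; 38/38 used.
Total value = 417.12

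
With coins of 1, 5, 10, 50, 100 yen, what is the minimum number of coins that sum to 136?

Greedy: take as many of the largest coin as possible, then repeat with the remainder.
136 − 1×100→36 − 3×10→6 − 1×5→1 − 1×1→0
Total coins = 1 + 3 + 1 + 1 = 6

6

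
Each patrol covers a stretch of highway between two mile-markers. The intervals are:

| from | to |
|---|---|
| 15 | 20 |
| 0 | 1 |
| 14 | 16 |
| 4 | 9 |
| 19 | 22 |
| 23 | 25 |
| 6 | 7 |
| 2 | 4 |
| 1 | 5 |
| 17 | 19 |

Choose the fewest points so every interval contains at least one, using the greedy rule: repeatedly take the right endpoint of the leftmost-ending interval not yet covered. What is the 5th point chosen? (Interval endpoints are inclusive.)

Process intervals by earliest right end; each time one isn't hit yet, stab at its right endpoint.
By right end: [0,1]  [2,4]  [1,5]  [6,7]  [4,9]  [14,16]  [17,19]  [15,20]  [19,22]  [23,25]
[0,1] uncovered → point at 1; [2,4] uncovered → point at 4; [6,7] uncovered → point at 7; [14,16] uncovered → point at 16; [17,19] uncovered → point at 19; [23,25] uncovered → point at 25.
Points: 1, 4, 7, 16, 19, 25 (6 total).

19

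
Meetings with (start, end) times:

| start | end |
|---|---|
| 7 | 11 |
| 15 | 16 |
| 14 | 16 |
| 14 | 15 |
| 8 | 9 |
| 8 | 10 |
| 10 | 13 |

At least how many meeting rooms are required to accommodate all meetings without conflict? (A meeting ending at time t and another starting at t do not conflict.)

starts: [7, 8, 8, 10, 14, 14, 15]
ends:   [9, 10, 11, 13, 15, 16, 16]
s7→1 s8→2 s8→3  — peak 3.

3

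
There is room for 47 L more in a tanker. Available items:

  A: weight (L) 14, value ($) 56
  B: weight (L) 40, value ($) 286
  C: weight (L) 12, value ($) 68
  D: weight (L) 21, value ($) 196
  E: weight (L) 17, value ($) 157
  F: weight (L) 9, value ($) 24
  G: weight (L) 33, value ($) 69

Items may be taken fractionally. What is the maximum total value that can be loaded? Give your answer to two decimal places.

417.35

Greedy by value/weight ratio, highest first.
Order: D (196/21=9.33) > E (157/17=9.24) > B (286/40=7.15) > C (68/12=5.67) > A (56/14=4.00) > F (24/9=2.67) > G (69/33=2.09)
Fill: take D (21 @ 196) → take E (17 @ 157) → take 9/40 of B → 64.35; 47/47 used.
Total value = 417.35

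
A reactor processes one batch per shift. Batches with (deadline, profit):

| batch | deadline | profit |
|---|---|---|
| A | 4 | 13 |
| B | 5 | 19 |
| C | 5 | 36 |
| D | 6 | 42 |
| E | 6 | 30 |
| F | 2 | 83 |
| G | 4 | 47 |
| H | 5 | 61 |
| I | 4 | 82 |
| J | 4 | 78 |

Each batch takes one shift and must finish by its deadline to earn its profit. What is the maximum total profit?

Sort by profit descending; place each in the latest free slot ≤ its deadline.
By profit: F(d2,83), I(d4,82), J(d4,78), H(d5,61), G(d4,47), D(d6,42), C(d5,36), E(d6,30), B(d5,19), A(d4,13)
F→slot 2; I→slot 4; J→slot 3; H→slot 5; G→slot 1; D→slot 6; C skipped; E skipped; B skipped; A skipped.
Profit = 47 + 83 + 78 + 82 + 61 + 42 = 393

393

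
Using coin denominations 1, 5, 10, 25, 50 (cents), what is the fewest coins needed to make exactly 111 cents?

4

111 − 2×50→11 − 1×10→1 − 1×1→0
Total coins = 2 + 1 + 1 = 4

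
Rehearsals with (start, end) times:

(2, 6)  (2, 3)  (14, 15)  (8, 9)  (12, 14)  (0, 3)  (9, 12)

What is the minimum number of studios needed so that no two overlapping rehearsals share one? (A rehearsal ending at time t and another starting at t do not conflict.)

3

Events (time:±→running): 0:+→1 2:+→2 2:+→3 … peak 3.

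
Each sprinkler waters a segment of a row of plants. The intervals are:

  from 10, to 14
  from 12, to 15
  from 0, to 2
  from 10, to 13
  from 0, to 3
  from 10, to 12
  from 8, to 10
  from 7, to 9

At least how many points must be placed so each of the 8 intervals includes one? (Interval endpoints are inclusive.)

3

Process intervals by earliest right end; each time one isn't hit yet, stab at its right endpoint.
Sorted: [0,2] [0,3] [7,9] [8,10] [10,12] [10,13] [10,14] [12,15]
{[0,2],[0,3]} hit by 2; {[7,9],[8,10]} hit by 9; {[10,12],[10,13],[10,14],[12,15]} hit by 12.
Points: 2, 9, 12 (3 total).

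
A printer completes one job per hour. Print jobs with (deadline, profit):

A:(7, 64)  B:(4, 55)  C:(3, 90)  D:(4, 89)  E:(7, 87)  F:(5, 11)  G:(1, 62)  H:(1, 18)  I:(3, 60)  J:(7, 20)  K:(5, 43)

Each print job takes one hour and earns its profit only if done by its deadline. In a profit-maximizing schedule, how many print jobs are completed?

Take jobs in profit order; each goes to the latest open slot no later than its deadline.
Profit order: C=90 D=89 E=87 A=64 G=62 I=60 B=55 K=43 J=20 H=18 F=11
Assign: C→slot 3, D→slot 4, E→slot 7, A→slot 6, G→slot 1, I→slot 2, B skipped, K→slot 5, J skipped, H skipped, F skipped.
Slots: [1:G] [2:I] [3:C] [4:D] [5:K] [6:A] [7:E]
7 of 11 scheduled.

7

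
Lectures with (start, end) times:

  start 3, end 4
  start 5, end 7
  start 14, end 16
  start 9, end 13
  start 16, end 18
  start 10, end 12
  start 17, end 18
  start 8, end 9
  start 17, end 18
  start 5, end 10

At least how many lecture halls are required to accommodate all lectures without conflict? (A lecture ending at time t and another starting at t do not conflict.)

Events (time:±→running): 3:+→1 4:-→0 5:+→1 5:+→2 7:-→1 8:+→2 9:-→1 9:+→2 10:-→1 10:+→2 12:-→1 13:-→0 14:+→1 16:-→0 16:+→1 17:+→2 17:+→3 … peak 3.

3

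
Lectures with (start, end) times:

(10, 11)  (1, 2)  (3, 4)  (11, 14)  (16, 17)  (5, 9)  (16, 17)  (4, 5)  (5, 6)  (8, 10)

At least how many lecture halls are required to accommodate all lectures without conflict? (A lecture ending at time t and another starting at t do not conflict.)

Events (time:±→running): 1:+→1 2:-→0 3:+→1 4:-→0 4:+→1 5:-→0 5:+→1 5:+→2 … peak 2.

2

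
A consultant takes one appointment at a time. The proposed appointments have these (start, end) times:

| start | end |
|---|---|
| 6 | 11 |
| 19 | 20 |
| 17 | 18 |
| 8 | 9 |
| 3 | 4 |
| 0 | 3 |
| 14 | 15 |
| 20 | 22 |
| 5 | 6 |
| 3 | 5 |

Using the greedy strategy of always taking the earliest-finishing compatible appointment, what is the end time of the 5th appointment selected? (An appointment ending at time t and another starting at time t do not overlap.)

15

Sorted by end: (0,3)  (3,4)  (3,5)  (5,6)  (8,9)  (6,11)  (14,15)  (17,18)  (19,20)  (20,22)
take (0,3); take (3,4); skip (3,5); take (5,6); take (8,9); take (14,15); take (17,18); take (19,20); take (20,22).
Selected: (0,3) (3,4) (5,6) (8,9) (14,15) (17,18) (19,20) (20,22)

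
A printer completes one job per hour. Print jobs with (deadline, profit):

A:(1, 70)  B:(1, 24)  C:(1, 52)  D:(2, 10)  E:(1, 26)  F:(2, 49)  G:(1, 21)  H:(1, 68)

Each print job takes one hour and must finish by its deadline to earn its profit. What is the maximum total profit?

By profit: A(d1,70), H(d1,68), C(d1,52), F(d2,49), E(d1,26), B(d1,24), G(d1,21), D(d2,10)
A→slot 1; H skipped; C skipped; F→slot 2; E skipped; B skipped; G skipped; D skipped.
Profit = 70 + 49 = 119

119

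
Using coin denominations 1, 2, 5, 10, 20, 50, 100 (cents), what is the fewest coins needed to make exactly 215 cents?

215 = 2×100 + 1×10 + 1×5
Total coins = 2 + 1 + 1 = 4

4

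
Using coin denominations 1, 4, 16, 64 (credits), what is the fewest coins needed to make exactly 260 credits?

Greedy: take as many of the largest coin as possible, then repeat with the remainder.
260 = 4×64 + 1×4
Total coins = 4 + 1 = 5

5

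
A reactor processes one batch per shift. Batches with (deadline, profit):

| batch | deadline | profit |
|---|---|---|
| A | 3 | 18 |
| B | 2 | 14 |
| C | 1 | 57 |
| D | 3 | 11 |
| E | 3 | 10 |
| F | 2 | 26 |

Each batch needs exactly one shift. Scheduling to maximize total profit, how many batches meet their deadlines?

By profit: C(d1,57), F(d2,26), A(d3,18), B(d2,14), D(d3,11), E(d3,10)
C→slot 1; F→slot 2; A→slot 3; B skipped; D skipped; E skipped.
3 of 6 scheduled.

3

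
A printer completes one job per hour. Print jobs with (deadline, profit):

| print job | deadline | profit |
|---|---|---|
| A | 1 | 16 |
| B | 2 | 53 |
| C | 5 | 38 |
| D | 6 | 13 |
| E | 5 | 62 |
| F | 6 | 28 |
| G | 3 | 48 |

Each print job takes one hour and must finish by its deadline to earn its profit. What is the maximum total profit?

245

Sort by profit descending; place each in the latest free slot ≤ its deadline.
By profit: E(d5,62), B(d2,53), G(d3,48), C(d5,38), F(d6,28), A(d1,16), D(d6,13)
E→slot 5; B→slot 2; G→slot 3; C→slot 4; F→slot 6; A→slot 1; D skipped.
Profit = 16 + 53 + 48 + 38 + 62 + 28 = 245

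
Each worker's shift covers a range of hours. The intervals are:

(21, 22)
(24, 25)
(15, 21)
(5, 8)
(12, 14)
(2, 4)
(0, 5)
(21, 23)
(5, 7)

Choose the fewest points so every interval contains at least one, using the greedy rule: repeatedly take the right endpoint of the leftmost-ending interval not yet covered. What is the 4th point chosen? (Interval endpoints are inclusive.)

Sorted: [2,4] [0,5] [5,7] [5,8] [12,14] [15,21] [21,22] [21,23] [24,25]
{[2,4],[0,5]} hit by 4; {[5,7],[5,8]} hit by 7; {[12,14]} hit by 14; {[15,21],[21,22],[21,23]} hit by 21; {[24,25]} hit by 25.
Points: 4, 7, 14, 21, 25 (5 total).

21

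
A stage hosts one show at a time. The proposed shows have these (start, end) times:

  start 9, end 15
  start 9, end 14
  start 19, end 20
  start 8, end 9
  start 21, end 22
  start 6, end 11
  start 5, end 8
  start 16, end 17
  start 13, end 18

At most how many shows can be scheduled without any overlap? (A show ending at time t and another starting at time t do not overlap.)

6

By end time: (5,8), (8,9), (6,11), (9,14), (9,15), (16,17), (13,18), (19,20), (21,22).
Pick (5,8); next start ≥ 8 → (8,9); next start ≥ 9 → (9,14); next start ≥ 14 → (16,17); next start ≥ 17 → (19,20); next start ≥ 20 → (21,22).
Selected 6 shows.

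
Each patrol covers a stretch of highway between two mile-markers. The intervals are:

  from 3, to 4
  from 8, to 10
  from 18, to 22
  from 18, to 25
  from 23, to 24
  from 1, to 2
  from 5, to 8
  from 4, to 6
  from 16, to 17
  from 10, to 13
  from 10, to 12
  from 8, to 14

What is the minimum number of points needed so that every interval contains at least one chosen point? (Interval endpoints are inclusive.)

7

Sorted: [1,2] [3,4] [4,6] [5,8] [8,10] [10,12] [10,13] [8,14] [16,17] [18,22] [23,24] [18,25]
{[1,2]} hit by 2; {[3,4],[4,6]} hit by 4; {[5,8],[8,10]} hit by 8; {[10,12],[10,13],[8,14]} hit by 12; {[16,17]} hit by 17; {[18,22]} hit by 22; {[23,24],[18,25]} hit by 24.
Points: 2, 4, 8, 12, 17, 22, 24 (7 total).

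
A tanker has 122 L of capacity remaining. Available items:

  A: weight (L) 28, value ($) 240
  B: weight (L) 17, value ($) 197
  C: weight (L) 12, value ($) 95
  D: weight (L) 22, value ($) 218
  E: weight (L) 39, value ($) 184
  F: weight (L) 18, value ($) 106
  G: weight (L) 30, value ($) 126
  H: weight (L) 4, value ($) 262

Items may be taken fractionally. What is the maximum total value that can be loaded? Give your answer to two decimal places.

Ratios (sorted): H 65.50, B 11.59, D 9.91, A 8.57, C 7.92, F 5.89, E 4.72, G 4.20
take H (4 @ 262); take B (17 @ 197); take D (22 @ 218); take A (28 @ 240); take C (12 @ 95); take F (18 @ 106); take 21/39 of E → 99.08. Capacity used 122/122.
Total value = 1217.08

1217.08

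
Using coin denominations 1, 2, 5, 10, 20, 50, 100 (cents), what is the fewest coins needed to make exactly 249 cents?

7

Use the largest denomination that fits, subtract, and repeat.
249 = 2×100 + 2×20 + 1×5 + 2×2
Total coins = 2 + 2 + 1 + 2 = 7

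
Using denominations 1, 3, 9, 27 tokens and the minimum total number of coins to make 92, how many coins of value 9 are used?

1

Use the largest denomination that fits, subtract, and repeat.
92 = 3×27 + 1×9 + 2×1
Count of 9: 1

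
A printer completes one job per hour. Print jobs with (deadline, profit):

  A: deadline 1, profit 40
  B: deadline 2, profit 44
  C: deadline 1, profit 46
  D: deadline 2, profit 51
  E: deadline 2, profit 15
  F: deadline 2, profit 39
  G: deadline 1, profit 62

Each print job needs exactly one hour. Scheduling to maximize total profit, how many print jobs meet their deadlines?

Take jobs in profit order; each goes to the latest open slot no later than its deadline.
Profit order: G=62 D=51 C=46 B=44 A=40 F=39 E=15
Assign: G→slot 1, D→slot 2, C skipped, B skipped, A skipped, F skipped, E skipped.
Slots: [1:G] [2:D]
2 of 7 scheduled.

2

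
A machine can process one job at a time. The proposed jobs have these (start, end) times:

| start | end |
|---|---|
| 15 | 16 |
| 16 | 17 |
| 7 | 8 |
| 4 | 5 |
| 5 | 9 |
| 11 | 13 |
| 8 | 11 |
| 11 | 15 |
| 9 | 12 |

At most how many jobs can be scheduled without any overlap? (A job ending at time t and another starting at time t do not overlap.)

Sort by end time and greedily take each interval whose start is ≥ the last chosen end.
Sorted by end: (4,5)  (7,8)  (5,9)  (8,11)  (9,12)  (11,13)  (11,15)  (15,16)  (16,17)
take (4,5); take (7,8); skip (5,9); take (8,11); take (11,13); take (15,16); take (16,17).
Selected 6 jobs.

6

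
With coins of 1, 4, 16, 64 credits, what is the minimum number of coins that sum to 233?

8

233 = 3×64 + 2×16 + 2×4 + 1×1
Total coins = 3 + 2 + 2 + 1 = 8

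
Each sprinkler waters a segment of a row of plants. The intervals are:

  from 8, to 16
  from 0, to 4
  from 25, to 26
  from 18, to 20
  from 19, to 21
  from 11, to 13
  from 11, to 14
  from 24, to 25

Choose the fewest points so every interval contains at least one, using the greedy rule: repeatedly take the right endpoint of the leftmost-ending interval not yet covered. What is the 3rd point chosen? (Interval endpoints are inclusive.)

20

Sorted: [0,4] [11,13] [11,14] [8,16] [18,20] [19,21] [24,25] [25,26]
{[0,4]} hit by 4; {[11,13],[11,14],[8,16]} hit by 13; {[18,20],[19,21]} hit by 20; {[24,25],[25,26]} hit by 25.
Points: 4, 13, 20, 25 (4 total).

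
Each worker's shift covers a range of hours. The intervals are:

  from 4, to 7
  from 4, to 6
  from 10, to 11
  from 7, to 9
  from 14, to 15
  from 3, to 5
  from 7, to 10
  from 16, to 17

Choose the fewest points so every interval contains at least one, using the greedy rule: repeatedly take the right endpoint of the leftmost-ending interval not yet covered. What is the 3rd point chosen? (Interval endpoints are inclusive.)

11

Sort by right endpoint; whenever an interval is uncovered, place a point at its right end.
By right end: [3,5]  [4,6]  [4,7]  [7,9]  [7,10]  [10,11]  [14,15]  [16,17]
[3,5] uncovered → point at 5; [7,9] uncovered → point at 9; [10,11] uncovered → point at 11; [14,15] uncovered → point at 15; [16,17] uncovered → point at 17.
Points: 5, 9, 11, 15, 17 (5 total).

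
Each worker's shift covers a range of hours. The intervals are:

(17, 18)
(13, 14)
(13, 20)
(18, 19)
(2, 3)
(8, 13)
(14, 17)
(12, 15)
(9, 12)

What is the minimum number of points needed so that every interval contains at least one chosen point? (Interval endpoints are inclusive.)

4

Process intervals by earliest right end; each time one isn't hit yet, stab at its right endpoint.
Sorted: [2,3] [9,12] [8,13] [13,14] [12,15] [14,17] [17,18] [18,19] [13,20]
{[2,3]} hit by 3; {[9,12],[8,13]} hit by 12; {[13,14],[12,15],[14,17]} hit by 14; {[17,18],[18,19],[13,20]} hit by 18.
Points: 3, 12, 14, 18 (4 total).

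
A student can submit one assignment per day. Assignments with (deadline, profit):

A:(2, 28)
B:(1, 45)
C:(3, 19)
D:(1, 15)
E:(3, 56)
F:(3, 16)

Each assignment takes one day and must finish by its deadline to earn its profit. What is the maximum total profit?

By profit: E(d3,56), B(d1,45), A(d2,28), C(d3,19), F(d3,16), D(d1,15)
E→slot 3; B→slot 1; A→slot 2; C skipped; F skipped; D skipped.
Profit = 45 + 28 + 56 = 129

129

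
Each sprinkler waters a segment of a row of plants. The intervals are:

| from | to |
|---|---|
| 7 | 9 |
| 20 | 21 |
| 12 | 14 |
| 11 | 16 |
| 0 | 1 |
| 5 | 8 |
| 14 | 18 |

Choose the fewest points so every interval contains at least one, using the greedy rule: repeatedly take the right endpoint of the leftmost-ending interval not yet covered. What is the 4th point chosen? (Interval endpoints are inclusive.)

21

By right end: [0,1]  [5,8]  [7,9]  [12,14]  [11,16]  [14,18]  [20,21]
[0,1] uncovered → point at 1; [5,8] uncovered → point at 8; [12,14] uncovered → point at 14; [20,21] uncovered → point at 21.
Points: 1, 8, 14, 21 (4 total).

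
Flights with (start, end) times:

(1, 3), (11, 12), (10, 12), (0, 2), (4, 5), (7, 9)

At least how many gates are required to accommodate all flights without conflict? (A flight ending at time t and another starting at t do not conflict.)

The answer is the maximum number of intervals overlapping at any instant.
starts: [0, 1, 4, 7, 10, 11]
ends:   [2, 3, 5, 9, 12, 12]
s0→1 s1→2  — peak 2.

2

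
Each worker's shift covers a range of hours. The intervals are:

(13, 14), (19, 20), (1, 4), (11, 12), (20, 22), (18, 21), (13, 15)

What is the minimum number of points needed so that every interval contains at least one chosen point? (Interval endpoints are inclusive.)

Sort by right endpoint; whenever an interval is uncovered, place a point at its right end.
Sorted: [1,4] [11,12] [13,14] [13,15] [19,20] [18,21] [20,22]
{[1,4]} hit by 4; {[11,12]} hit by 12; {[13,14],[13,15]} hit by 14; {[19,20],[18,21],[20,22]} hit by 20.
Points: 4, 12, 14, 20 (4 total).

4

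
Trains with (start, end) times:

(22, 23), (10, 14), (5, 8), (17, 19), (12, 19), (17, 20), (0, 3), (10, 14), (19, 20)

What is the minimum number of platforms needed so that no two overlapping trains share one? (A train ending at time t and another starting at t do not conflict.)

Events (time:±→running): 0:+→1 3:-→0 5:+→1 8:-→0 10:+→1 10:+→2 12:+→3 … peak 3.

3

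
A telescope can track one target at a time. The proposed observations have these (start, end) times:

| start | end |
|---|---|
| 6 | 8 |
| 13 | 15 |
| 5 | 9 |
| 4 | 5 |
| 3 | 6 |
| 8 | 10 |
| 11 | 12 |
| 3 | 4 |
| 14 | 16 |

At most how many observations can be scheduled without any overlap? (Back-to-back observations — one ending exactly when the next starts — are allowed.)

By end time: (3,4), (4,5), (3,6), (6,8), (5,9), (8,10), (11,12), (13,15), (14,16).
Pick (3,4); next start ≥ 4 → (4,5); next start ≥ 5 → (6,8); next start ≥ 8 → (8,10); next start ≥ 10 → (11,12); next start ≥ 12 → (13,15).
Selected 6 observations.

6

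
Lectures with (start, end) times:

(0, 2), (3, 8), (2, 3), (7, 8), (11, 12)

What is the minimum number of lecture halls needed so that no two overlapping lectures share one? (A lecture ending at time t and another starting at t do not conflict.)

2

starts: [0, 2, 3, 7, 11]
ends:   [2, 3, 8, 8, 12]
s0→1 e2→0 s2→1 e3→0 s3→1 s7→2  — peak 2.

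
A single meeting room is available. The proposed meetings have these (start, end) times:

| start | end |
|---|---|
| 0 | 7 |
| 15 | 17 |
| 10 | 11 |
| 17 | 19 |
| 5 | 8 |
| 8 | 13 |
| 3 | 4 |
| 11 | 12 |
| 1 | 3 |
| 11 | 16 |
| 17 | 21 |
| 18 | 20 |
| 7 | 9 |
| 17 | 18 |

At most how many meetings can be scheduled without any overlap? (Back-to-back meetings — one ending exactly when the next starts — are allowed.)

Greedy by earliest finish: after sorting by end time, pick each interval compatible with the last pick.
By end time: (1,3), (3,4), (0,7), (5,8), (7,9), (10,11), (11,12), (8,13), (11,16), (15,17), (17,18), (17,19), (18,20), (17,21).
Pick (1,3); next start ≥ 3 → (3,4); next start ≥ 4 → (5,8); next start ≥ 8 → (10,11); next start ≥ 11 → (11,12); next start ≥ 12 → (15,17); next start ≥ 17 → (17,18); next start ≥ 18 → (18,20).
Selected 8 meetings.

8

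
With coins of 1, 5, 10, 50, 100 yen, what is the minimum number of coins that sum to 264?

Use the largest denomination that fits, subtract, and repeat.
264 = 2×100 + 1×50 + 1×10 + 4×1
Total coins = 2 + 1 + 1 + 4 = 8

8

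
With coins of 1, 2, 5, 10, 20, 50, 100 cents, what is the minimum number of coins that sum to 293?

7

293 = 2×100 + 1×50 + 2×20 + 1×2 + 1×1
Total coins = 2 + 1 + 2 + 1 + 1 = 7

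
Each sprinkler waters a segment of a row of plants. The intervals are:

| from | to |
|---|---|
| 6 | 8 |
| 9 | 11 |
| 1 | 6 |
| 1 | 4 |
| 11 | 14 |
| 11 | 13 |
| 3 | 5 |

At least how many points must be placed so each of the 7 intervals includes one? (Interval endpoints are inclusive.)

3

Sort by right endpoint; whenever an interval is uncovered, place a point at its right end.
Sorted: [1,4] [3,5] [1,6] [6,8] [9,11] [11,13] [11,14]
{[1,4],[3,5],[1,6]} hit by 4; {[6,8]} hit by 8; {[9,11],[11,13],[11,14]} hit by 11.
Points: 4, 8, 11 (3 total).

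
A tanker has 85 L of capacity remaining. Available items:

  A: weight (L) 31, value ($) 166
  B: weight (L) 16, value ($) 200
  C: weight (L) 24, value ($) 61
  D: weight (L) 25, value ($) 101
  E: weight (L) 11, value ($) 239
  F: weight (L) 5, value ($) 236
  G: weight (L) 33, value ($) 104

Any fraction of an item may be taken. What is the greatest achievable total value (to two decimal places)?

929.88

Order: F (236/5=47.20) > E (239/11=21.73) > B (200/16=12.50) > A (166/31=5.35) > D (101/25=4.04) > G (104/33=3.15) > C (61/24=2.54)
Fill: take F (5 @ 236) → take E (11 @ 239) → take B (16 @ 200) → take A (31 @ 166) → take 22/25 of D → 88.88; 85/85 used.
Total value = 929.88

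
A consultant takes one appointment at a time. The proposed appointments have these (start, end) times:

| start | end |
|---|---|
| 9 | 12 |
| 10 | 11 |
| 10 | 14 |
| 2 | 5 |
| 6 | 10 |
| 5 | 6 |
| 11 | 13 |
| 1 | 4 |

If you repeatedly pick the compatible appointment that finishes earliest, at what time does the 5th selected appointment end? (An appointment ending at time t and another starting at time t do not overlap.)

Sort by end time and greedily take each interval whose start is ≥ the last chosen end.
Sorted by end: (1,4)  (2,5)  (5,6)  (6,10)  (10,11)  (9,12)  (11,13)  (10,14)
take (1,4); skip (2,5); take (5,6); take (6,10); take (10,11); take (11,13).
Selected: (1,4) (5,6) (6,10) (10,11) (11,13)

13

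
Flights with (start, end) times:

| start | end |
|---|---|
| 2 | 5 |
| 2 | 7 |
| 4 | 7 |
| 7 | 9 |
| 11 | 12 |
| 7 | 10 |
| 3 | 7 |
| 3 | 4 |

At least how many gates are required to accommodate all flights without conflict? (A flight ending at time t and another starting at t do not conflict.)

4

The answer is the maximum number of intervals overlapping at any instant.
starts: [2, 2, 3, 3, 4, 7, 7, 11]
ends:   [4, 5, 7, 7, 7, 9, 10, 12]
s2→1 s2→2 s3→3 s3→4  — peak 4.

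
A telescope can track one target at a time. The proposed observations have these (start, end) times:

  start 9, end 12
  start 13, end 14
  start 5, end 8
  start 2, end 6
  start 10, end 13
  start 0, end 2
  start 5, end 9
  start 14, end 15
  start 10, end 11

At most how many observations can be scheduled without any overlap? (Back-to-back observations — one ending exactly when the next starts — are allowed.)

5

Sorted by end: (0,2)  (2,6)  (5,8)  (5,9)  (10,11)  (9,12)  (10,13)  (13,14)  (14,15)
take (0,2); take (2,6); take (10,11); skip (10,13); take (13,14); take (14,15).
Selected 5 observations.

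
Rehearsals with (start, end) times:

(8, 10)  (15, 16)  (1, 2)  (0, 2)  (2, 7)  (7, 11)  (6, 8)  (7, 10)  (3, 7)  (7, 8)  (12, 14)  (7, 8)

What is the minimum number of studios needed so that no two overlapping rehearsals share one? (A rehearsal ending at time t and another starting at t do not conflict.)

The answer is the maximum number of intervals overlapping at any instant.
Events (time:±→running): 0:+→1 1:+→2 2:-→1 2:-→0 2:+→1 3:+→2 6:+→3 7:-→2 7:-→1 7:+→2 7:+→3 7:+→4 7:+→5 … peak 5.

5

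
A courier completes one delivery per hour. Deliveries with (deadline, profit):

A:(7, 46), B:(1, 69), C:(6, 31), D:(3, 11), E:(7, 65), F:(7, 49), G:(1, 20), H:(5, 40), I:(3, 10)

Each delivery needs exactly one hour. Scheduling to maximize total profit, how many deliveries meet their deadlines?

Take jobs in profit order; each goes to the latest open slot no later than its deadline.
Profit order: B=69 E=65 F=49 A=46 H=40 C=31 G=20 D=11 I=10
Assign: B→slot 1, E→slot 7, F→slot 6, A→slot 5, H→slot 4, C→slot 3, G skipped, D→slot 2, I skipped.
Slots: [1:B] [2:D] [3:C] [4:H] [5:A] [6:F] [7:E]
7 of 9 scheduled.

7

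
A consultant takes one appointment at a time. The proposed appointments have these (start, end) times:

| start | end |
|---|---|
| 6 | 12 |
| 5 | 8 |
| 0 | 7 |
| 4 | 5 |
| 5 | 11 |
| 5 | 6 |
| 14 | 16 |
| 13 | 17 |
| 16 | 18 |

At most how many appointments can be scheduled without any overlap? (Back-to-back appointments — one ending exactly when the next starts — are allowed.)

By end time: (4,5), (5,6), (0,7), (5,8), (5,11), (6,12), (14,16), (13,17), (16,18).
Pick (4,5); next start ≥ 5 → (5,6); next start ≥ 6 → (6,12); next start ≥ 12 → (14,16); next start ≥ 16 → (16,18).
Selected 5 appointments.

5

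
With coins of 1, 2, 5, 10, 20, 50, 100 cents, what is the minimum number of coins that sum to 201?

3

201 = 2×100 + 1×1
Total coins = 2 + 1 = 3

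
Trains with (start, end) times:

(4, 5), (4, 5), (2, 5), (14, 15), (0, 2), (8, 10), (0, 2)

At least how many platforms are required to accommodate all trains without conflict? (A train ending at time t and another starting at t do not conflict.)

Count concurrent intervals with a sweep; the peak is the room count.
Events (time:±→running): 0:+→1 0:+→2 2:-→1 2:-→0 2:+→1 4:+→2 4:+→3 … peak 3.

3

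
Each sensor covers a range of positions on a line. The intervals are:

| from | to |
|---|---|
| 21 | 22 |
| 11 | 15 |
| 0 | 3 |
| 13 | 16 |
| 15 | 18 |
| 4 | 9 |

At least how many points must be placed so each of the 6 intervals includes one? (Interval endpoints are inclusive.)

Sort by right endpoint; whenever an interval is uncovered, place a point at its right end.
Sorted: [0,3] [4,9] [11,15] [13,16] [15,18] [21,22]
{[0,3]} hit by 3; {[4,9]} hit by 9; {[11,15],[13,16],[15,18]} hit by 15; {[21,22]} hit by 22.
Points: 3, 9, 15, 22 (4 total).

4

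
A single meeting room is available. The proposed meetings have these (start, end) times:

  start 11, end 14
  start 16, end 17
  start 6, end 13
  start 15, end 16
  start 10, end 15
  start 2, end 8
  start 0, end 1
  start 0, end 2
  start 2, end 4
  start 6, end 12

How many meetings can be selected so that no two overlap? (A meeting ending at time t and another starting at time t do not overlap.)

By end time: (0,1), (0,2), (2,4), (2,8), (6,12), (6,13), (11,14), (10,15), (15,16), (16,17).
Pick (0,1); next start ≥ 1 → (2,4); next start ≥ 4 → (6,12); next start ≥ 12 → (15,16); next start ≥ 16 → (16,17).
Selected 5 meetings.

5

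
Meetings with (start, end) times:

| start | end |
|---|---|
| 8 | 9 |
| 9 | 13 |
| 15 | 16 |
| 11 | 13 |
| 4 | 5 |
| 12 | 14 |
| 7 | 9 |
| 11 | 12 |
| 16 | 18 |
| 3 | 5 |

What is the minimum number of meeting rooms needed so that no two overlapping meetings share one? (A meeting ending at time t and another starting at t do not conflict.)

Events (time:±→running): 3:+→1 4:+→2 5:-→1 5:-→0 7:+→1 8:+→2 9:-→1 9:-→0 9:+→1 11:+→2 11:+→3 … peak 3.

3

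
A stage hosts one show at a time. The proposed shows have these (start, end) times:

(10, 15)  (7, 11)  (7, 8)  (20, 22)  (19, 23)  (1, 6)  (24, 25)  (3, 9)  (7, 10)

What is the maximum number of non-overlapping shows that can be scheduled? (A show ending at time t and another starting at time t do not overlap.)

5

Greedy by earliest finish: after sorting by end time, pick each interval compatible with the last pick.
Sorted by end: (1,6)  (7,8)  (3,9)  (7,10)  (7,11)  (10,15)  (20,22)  (19,23)  (24,25)
take (1,6); take (7,8); skip (7,10); take (10,15); take (20,22); skip (19,23); take (24,25).
Selected 5 shows.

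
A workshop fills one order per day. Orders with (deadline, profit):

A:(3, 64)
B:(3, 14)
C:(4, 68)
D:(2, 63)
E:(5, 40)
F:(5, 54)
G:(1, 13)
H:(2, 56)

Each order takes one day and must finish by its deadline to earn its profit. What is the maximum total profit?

305

Profit order: C=68 A=64 D=63 H=56 F=54 E=40 B=14 G=13
Assign: C→slot 4, A→slot 3, D→slot 2, H→slot 1, F→slot 5, E skipped, B skipped, G skipped.
Slots: [1:H] [2:D] [3:A] [4:C] [5:F]
Profit = 56 + 63 + 64 + 68 + 54 = 305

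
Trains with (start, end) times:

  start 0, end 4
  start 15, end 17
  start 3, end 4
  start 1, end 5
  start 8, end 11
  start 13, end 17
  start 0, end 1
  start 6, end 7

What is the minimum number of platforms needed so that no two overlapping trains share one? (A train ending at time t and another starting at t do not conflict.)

The answer is the maximum number of intervals overlapping at any instant.
starts: [0, 0, 1, 3, 6, 8, 13, 15]
ends:   [1, 4, 4, 5, 7, 11, 17, 17]
s0→1 s0→2 e1→1 s1→2 s3→3  — peak 3.

3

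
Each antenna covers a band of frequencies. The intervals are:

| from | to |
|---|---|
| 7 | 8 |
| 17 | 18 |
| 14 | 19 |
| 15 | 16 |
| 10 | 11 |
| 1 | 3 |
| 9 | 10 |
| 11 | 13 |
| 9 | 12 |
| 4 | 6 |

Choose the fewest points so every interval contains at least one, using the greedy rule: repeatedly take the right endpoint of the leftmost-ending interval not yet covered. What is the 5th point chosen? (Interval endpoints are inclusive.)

13

Process intervals by earliest right end; each time one isn't hit yet, stab at its right endpoint.
Sorted: [1,3] [4,6] [7,8] [9,10] [10,11] [9,12] [11,13] [15,16] [17,18] [14,19]
{[1,3]} hit by 3; {[4,6]} hit by 6; {[7,8]} hit by 8; {[9,10],[10,11],[9,12]} hit by 10; {[11,13]} hit by 13; {[15,16]} hit by 16; {[17,18],[14,19]} hit by 18.
Points: 3, 6, 8, 10, 13, 16, 18 (7 total).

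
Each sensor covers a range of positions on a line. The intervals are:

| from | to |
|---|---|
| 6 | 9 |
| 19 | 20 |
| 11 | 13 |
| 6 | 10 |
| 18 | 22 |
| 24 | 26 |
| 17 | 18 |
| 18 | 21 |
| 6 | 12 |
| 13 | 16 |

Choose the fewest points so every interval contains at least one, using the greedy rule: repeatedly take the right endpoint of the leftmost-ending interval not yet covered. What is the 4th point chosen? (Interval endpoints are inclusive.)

Process intervals by earliest right end; each time one isn't hit yet, stab at its right endpoint.
By right end: [6,9]  [6,10]  [6,12]  [11,13]  [13,16]  [17,18]  [19,20]  [18,21]  [18,22]  [24,26]
[6,9] uncovered → point at 9; [11,13] uncovered → point at 13; [17,18] uncovered → point at 18; [19,20] uncovered → point at 20; [24,26] uncovered → point at 26.
Points: 9, 13, 18, 20, 26 (5 total).

20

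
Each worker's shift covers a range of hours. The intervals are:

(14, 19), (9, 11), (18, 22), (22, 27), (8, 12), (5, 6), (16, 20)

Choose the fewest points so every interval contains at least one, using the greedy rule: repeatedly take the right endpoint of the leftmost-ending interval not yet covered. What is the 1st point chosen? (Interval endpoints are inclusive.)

6

Sorted: [5,6] [9,11] [8,12] [14,19] [16,20] [18,22] [22,27]
{[5,6]} hit by 6; {[9,11],[8,12]} hit by 11; {[14,19],[16,20],[18,22]} hit by 19; {[22,27]} hit by 27.
Points: 6, 11, 19, 27 (4 total).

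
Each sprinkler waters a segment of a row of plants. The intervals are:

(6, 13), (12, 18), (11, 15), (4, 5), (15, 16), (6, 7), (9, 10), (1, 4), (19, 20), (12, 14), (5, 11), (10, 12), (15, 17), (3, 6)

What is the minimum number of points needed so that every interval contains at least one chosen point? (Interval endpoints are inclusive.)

Sorted: [1,4] [4,5] [3,6] [6,7] [9,10] [5,11] [10,12] [6,13] [12,14] [11,15] [15,16] [15,17] [12,18] [19,20]
{[1,4],[4,5],[3,6]} hit by 4; {[6,7]} hit by 7; {[9,10],[5,11],[10,12],[6,13]} hit by 10; {[12,14],[11,15]} hit by 14; {[15,16],[15,17],[12,18]} hit by 16; {[19,20]} hit by 20.
Points: 4, 7, 10, 14, 16, 20 (6 total).

6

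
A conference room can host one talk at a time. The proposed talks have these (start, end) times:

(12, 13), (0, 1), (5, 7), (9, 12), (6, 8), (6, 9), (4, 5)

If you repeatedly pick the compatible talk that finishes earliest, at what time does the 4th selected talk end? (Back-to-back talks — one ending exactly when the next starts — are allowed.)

12

Sorted by end: (0,1)  (4,5)  (5,7)  (6,8)  (6,9)  (9,12)  (12,13)
take (0,1); take (4,5); take (5,7); take (9,12); take (12,13).
Selected: (0,1) (4,5) (5,7) (9,12) (12,13)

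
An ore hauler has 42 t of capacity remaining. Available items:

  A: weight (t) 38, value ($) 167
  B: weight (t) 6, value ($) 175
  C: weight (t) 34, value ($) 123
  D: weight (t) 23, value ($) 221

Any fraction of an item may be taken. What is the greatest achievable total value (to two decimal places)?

Sort by value per unit weight and fill in that order.
Ratios (sorted): B 29.17, D 9.61, A 4.39, C 3.62
take B (6 @ 175); take D (23 @ 221); take 13/38 of A → 57.13. Capacity used 42/42.
Total value = 453.13

453.13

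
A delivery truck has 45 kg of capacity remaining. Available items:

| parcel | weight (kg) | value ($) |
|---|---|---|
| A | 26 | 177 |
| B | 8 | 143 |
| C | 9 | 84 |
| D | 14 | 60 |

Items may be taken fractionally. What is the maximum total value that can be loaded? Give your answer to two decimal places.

Greedy by value/weight ratio, highest first.
Ratios (sorted): B 17.88, C 9.33, A 6.81, D 4.29
take B (8 @ 143); take C (9 @ 84); take A (26 @ 177); take 2/14 of D → 8.57. Capacity used 45/45.
Total value = 412.57

412.57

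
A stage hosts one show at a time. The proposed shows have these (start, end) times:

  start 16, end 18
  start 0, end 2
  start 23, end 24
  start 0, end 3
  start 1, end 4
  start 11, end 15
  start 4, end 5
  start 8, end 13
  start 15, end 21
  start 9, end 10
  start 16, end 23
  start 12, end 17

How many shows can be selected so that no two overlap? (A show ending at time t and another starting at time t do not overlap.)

Sorted by end: (0,2)  (0,3)  (1,4)  (4,5)  (9,10)  (8,13)  (11,15)  (12,17)  (16,18)  (15,21)  (16,23)  (23,24)
take (0,2); skip (0,3); take (4,5); take (9,10); skip (8,13); take (11,15); take (16,18); take (23,24).
Selected 6 shows.

6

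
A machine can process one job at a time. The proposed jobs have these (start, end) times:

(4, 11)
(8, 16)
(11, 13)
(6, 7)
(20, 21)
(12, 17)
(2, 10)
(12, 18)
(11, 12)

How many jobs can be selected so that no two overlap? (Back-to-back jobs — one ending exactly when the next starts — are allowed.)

4

Sort by end time and greedily take each interval whose start is ≥ the last chosen end.
Sorted by end: (6,7)  (2,10)  (4,11)  (11,12)  (11,13)  (8,16)  (12,17)  (12,18)  (20,21)
take (6,7); take (11,12); skip (8,16); take (12,17); take (20,21).
Selected 4 jobs.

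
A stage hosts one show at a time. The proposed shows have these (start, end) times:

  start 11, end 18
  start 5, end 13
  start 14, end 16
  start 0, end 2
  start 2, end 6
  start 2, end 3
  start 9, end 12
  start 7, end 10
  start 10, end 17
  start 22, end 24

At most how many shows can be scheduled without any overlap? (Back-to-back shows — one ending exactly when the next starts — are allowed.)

Sorted by end: (0,2)  (2,3)  (2,6)  (7,10)  (9,12)  (5,13)  (14,16)  (10,17)  (11,18)  (22,24)
take (0,2); take (2,3); skip (2,6); take (7,10); skip (9,12); take (14,16); take (22,24).
Selected 5 shows.

5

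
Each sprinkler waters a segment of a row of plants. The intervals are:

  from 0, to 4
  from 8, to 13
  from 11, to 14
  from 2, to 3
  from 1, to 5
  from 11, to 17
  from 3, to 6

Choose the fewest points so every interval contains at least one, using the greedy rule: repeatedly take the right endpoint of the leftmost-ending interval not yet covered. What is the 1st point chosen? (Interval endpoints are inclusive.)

By right end: [2,3]  [0,4]  [1,5]  [3,6]  [8,13]  [11,14]  [11,17]
[2,3] uncovered → point at 3; [8,13] uncovered → point at 13.
Points: 3, 13 (2 total).

3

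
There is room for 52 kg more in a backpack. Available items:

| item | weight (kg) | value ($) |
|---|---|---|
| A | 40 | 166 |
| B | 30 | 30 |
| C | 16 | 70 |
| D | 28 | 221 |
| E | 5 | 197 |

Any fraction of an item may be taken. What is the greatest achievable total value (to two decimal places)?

500.45

Greedy by value/weight ratio, highest first.
Ratios (sorted): E 39.40, D 7.89, C 4.38, A 4.15, B 1.00
take E (5 @ 197); take D (28 @ 221); take C (16 @ 70); take 3/40 of A → 12.45. Capacity used 52/52.
Total value = 500.45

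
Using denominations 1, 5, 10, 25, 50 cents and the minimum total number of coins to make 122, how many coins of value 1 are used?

2

122 = 2×50 + 2×10 + 2×1
Count of 1: 2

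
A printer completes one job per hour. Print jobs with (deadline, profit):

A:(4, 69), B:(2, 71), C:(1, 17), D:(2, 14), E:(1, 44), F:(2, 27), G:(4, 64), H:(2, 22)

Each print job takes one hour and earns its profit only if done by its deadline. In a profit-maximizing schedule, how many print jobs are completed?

Sort by profit descending; place each in the latest free slot ≤ its deadline.
Profit order: B=71 A=69 G=64 E=44 F=27 H=22 C=17 D=14
Assign: B→slot 2, A→slot 4, G→slot 3, E→slot 1, F skipped, H skipped, C skipped, D skipped.
Slots: [1:E] [2:B] [3:G] [4:A]
4 of 8 scheduled.

4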